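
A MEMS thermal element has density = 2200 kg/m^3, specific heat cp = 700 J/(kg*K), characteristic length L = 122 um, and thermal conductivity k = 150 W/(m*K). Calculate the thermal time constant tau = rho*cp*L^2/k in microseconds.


Step 1: Convert L to m: L = 122e-6 m
Step 2: L^2 = (122e-6)^2 = 1.4884e-08 m^2
Step 3: tau = 2200 * 700 * 1.4884e-08 / 150 = 1.5280907e-04 s
Step 4: Convert to microseconds (multiply by 1e6).
tau = 152.809 us


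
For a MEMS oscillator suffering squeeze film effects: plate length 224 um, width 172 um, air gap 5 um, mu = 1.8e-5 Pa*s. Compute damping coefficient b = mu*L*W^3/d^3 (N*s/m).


Step 1: Convert to SI.
L = 224e-6 m, W = 172e-6 m, d = 5e-6 m
Step 2: W^3 = (172e-6)^3 = 5.09e-12 m^3
Step 3: d^3 = (5e-6)^3 = 1.25e-16 m^3
Step 4: b = 1.8e-5 * 224e-6 * 5.09e-12 / 1.25e-16
b = 1.64e-04 N*s/m


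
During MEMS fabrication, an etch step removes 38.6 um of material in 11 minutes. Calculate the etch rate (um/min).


Step 1: Etch rate = depth / time
Step 2: rate = 38.6 / 11
rate = 3.509 um/min


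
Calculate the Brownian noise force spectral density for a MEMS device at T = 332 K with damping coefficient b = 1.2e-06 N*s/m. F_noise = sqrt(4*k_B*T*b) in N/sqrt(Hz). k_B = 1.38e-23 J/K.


Step 1: Compute 4 * k_B * T * b
= 4 * 1.38e-23 * 332 * 1.2e-06
= 2.1992e-26 N^2/Hz
Step 2: F_noise = sqrt(2.1992e-26)
F_noise = 1.48e-13 N/sqrt(Hz)


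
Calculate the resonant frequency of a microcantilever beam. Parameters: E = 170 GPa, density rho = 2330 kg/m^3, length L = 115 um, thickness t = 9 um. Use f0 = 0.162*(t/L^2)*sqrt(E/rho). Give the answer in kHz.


Step 1: Convert units to SI.
t_SI = 9e-6 m, L_SI = 115e-6 m
Step 2: Calculate sqrt(E/rho).
sqrt(170e9 / 2330) = 8541.74 m/s
Step 3: Compute f0.
f0 = 0.162 * 9e-6 / (115e-6)^2 * 8541.74 = 941690.5 Hz = 941.69 kHz


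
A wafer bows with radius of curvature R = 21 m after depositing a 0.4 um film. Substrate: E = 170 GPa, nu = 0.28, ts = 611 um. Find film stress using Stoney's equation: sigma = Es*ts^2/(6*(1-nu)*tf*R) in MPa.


Step 1: Compute numerator: Es * ts^2 = 170 * 611^2 = 63464570 (GPa*um^2)
Step 2: Compute denominator (R in um): 6*(1-nu)*tf*R = 6*0.72*0.4*21e6 = 36288000.0 (um^2)
Step 3: sigma (GPa) = 63464570 / 36288000.0 = 1.748913e+00 GPa
Step 4: Convert to MPa (x1000): sigma = 1748.9 MPa


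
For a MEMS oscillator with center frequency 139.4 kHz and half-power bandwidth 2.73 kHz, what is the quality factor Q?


Step 1: Q = f0 / bandwidth
Step 2: Q = 139.4 / 2.73
Q = 51.1


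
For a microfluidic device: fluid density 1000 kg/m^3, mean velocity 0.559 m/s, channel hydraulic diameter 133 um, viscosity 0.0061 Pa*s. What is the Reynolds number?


Step 1: Convert Dh to meters: Dh = 133e-6 m
Step 2: Re = rho * v * Dh / mu
Re = 1000 * 0.559 * 133e-6 / 0.0061
Re = 12.188


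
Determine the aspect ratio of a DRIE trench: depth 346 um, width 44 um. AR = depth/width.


Step 1: AR = depth / width
Step 2: AR = 346 / 44
AR = 7.9


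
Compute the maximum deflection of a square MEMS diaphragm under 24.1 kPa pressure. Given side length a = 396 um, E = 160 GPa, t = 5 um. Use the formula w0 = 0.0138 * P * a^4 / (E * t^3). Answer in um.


Step 1: Convert pressure to compatible units (E is in GPa, so P in GPa).
P = 24.1 kPa = 24.1e-6 GPa
Step 2: Compute numerator: 0.0138 * P * a^4.
a^4 = 396^4 = 24591257856
numerator = 0.0138 * 24.1e-6 * 24591257856 = 8.17856e+03
Step 3: Compute denominator: E * t^3 = 160 * 5^3 = 20000
Step 4: w0 = numerator / denominator = 8.17856e+03 / 20000 = 0.4089 um


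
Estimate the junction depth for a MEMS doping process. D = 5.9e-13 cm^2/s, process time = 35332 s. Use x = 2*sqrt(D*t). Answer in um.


Step 1: Compute D*t = 5.9e-13 * 35332 = 2.084588e-08 cm^2
Step 2: sqrt(D*t) = 1.44381e-04 cm
Step 3: x = 2 * 1.44381e-04 cm = 2.88762e-04 cm
Step 4: Convert to um (1 cm = 1e4 um): x = 2.888 um


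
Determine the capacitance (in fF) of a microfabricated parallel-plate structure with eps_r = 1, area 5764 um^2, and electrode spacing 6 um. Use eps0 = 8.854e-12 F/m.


Step 1: Convert area to m^2: A = 5764e-12 m^2
Step 2: Convert gap to m: d = 6e-6 m
Step 3: C = eps0 * eps_r * A / d
C = 8.854e-12 * 1 * 5764e-12 / 6e-6
Step 4: Convert to fF (multiply by 1e15).
C = 8.51 fF


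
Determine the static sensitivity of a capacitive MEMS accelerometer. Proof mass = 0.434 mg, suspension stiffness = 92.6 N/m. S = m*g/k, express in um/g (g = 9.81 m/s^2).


Step 1: Convert mass: m = 0.434 mg = 4.34e-07 kg
Step 2: S = m * g / k = 4.34e-07 * 9.81 / 92.6
Step 3: S = 4.60e-08 m/g
Step 4: Convert to um/g: S = 0.046 um/g


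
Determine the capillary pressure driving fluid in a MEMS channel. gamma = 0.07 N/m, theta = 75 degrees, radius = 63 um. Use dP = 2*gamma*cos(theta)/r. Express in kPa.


Step 1: cos(75 deg) = 0.2588
Step 2: Convert r to m: r = 63e-6 m
Step 3: dP = 2 * 0.07 * 0.2588 / 63e-6 = 575.1 Pa
Step 4: Convert Pa to kPa (divide by 1000).
dP = 0.58 kPa


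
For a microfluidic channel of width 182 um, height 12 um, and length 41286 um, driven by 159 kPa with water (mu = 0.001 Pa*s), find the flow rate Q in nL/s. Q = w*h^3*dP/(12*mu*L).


Step 1: Convert all dimensions to SI (meters).
w = 182e-6 m, h = 12e-6 m, L = 41286e-6 m, dP = 159e3 Pa
Step 2: Q = w * h^3 * dP / (12 * mu * L)
Q = 182e-6 * (12e-6)^3 * 159e3 / (12 * 0.001 * 41286e-6) = 1.0093184e-10 m^3/s
Step 3: Convert Q from m^3/s to nL/s (1 m^3 = 1e12 nL, so multiply by 1e12).
Q = 100.932 nL/s


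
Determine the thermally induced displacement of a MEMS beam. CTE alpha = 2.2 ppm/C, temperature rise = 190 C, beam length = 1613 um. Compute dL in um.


Step 1: Convert CTE: alpha = 2.2 ppm/C = 2.2e-6 /C
Step 2: dL = 2.2e-6 * 190 * 1613
dL = 0.6742 um


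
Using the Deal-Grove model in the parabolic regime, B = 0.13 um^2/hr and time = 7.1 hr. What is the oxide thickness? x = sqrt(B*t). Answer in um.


Step 1: Compute B*t = 0.13 * 7.1 = 0.923
Step 2: x = sqrt(0.923)
x = 0.961 um


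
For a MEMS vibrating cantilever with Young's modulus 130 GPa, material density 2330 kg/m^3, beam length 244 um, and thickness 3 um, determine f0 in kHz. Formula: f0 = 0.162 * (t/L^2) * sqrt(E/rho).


Step 1: Convert units to SI.
t_SI = 3e-6 m, L_SI = 244e-6 m
Step 2: Calculate sqrt(E/rho).
sqrt(130e9 / 2330) = 7469.54 m/s
Step 3: Compute f0.
f0 = 0.162 * 3e-6 / (244e-6)^2 * 7469.54 = 60974.8 Hz = 60.97 kHz


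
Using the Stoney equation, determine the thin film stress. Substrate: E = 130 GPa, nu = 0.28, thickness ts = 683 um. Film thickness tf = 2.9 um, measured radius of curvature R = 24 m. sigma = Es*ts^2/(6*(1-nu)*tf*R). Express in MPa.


Step 1: Compute numerator: Es * ts^2 = 130 * 683^2 = 60643570 (GPa*um^2)
Step 2: Compute denominator (R in um): 6*(1-nu)*tf*R = 6*0.72*2.9*24e6 = 300672000.0 (um^2)
Step 3: sigma (GPa) = 60643570 / 300672000.0 = 2.01693e-01 GPa
Step 4: Convert to MPa (x1000): sigma = 201.7 MPa


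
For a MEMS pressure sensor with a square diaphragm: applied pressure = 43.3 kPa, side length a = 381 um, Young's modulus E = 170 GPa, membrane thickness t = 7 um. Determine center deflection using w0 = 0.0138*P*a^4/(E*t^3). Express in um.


Step 1: Convert pressure to compatible units (E is in GPa, so P in GPa).
P = 43.3 kPa = 43.3e-6 GPa
Step 2: Compute numerator: 0.0138 * P * a^4.
a^4 = 381^4 = 21071715921
numerator = 0.0138 * 43.3e-6 * 21071715921 = 1.25912e+04
Step 3: Compute denominator: E * t^3 = 170 * 7^3 = 58310
Step 4: w0 = numerator / denominator = 1.25912e+04 / 58310 = 0.2159 um


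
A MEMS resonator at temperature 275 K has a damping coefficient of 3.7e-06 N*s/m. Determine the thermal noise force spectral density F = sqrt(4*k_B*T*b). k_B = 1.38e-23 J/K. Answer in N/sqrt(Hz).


Step 1: Compute 4 * k_B * T * b
= 4 * 1.38e-23 * 275 * 3.7e-06
= 5.6166e-26 N^2/Hz
Step 2: F_noise = sqrt(5.6166e-26)
F_noise = 2.37e-13 N/sqrt(Hz)


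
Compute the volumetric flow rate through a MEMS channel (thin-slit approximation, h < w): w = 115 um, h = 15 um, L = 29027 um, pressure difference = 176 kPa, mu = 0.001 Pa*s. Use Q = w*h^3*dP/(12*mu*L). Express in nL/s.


Step 1: Convert all dimensions to SI (meters).
w = 115e-6 m, h = 15e-6 m, L = 29027e-6 m, dP = 176e3 Pa
Step 2: Q = w * h^3 * dP / (12 * mu * L)
Q = 115e-6 * (15e-6)^3 * 176e3 / (12 * 0.001 * 29027e-6) = 1.9611052e-10 m^3/s
Step 3: Convert Q from m^3/s to nL/s (1 m^3 = 1e12 nL, so multiply by 1e12).
Q = 196.111 nL/s


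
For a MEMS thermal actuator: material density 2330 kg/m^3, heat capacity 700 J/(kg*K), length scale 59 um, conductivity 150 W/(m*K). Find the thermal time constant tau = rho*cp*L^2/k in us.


Step 1: Convert L to m: L = 59e-6 m
Step 2: L^2 = (59e-6)^2 = 3.481e-09 m^2
Step 3: tau = 2330 * 700 * 3.481e-09 / 150 = 3.78501e-05 s
Step 4: Convert to microseconds (multiply by 1e6).
tau = 37.85 us


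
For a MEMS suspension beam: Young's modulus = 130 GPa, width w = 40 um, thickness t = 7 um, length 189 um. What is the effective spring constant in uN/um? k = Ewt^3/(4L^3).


Step 1: Convert E to consistent units (1 GPa = 1000 uN/um^2).
E = 130 GPa = 130000 uN/um^2
Step 2: Compute t^3 = 7^3 = 343
Step 3: Compute L^3 = 189^3 = 6751269
Step 4: k = 130000 * 40 * 343 / (4 * 6751269)
k = 66.0468 uN/um


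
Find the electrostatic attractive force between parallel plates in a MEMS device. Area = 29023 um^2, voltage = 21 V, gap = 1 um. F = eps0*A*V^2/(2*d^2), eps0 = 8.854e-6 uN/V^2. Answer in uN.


Step 1: Identify parameters.
eps0 = 8.854e-6 uN/V^2, A = 29023 um^2, V = 21 V, d = 1 um
Step 2: Compute V^2 = 21^2 = 441
Step 3: Compute d^2 = 1^2 = 1
Step 4: F = 0.5 * 8.854e-6 * 29023 * 441 / 1
F = 56.662 uN


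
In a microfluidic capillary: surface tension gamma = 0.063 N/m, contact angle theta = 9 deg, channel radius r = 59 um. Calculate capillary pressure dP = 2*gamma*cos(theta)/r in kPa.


Step 1: cos(9 deg) = 0.9877
Step 2: Convert r to m: r = 59e-6 m
Step 3: dP = 2 * 0.063 * 0.9877 / 59e-6 = 2109.3 Pa
Step 4: Convert Pa to kPa (divide by 1000).
dP = 2.11 kPa


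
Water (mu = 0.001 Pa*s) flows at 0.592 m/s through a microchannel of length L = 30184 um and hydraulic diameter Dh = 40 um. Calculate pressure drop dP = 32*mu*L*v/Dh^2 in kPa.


Step 1: Convert to SI: L = 30184e-6 m, Dh = 40e-6 m
Step 2: dP = 32 * 0.001 * 30184e-6 * 0.592 / (40e-6)^2
Step 3: dP = 357378.56 Pa
Step 4: Convert to kPa: dP = 357.38 kPa


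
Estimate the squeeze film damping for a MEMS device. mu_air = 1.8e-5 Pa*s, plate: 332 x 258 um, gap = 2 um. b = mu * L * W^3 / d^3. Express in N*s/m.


Step 1: Convert to SI.
L = 332e-6 m, W = 258e-6 m, d = 2e-6 m
Step 2: W^3 = (258e-6)^3 = 1.72e-11 m^3
Step 3: d^3 = (2e-6)^3 = 8.00e-18 m^3
Step 4: b = 1.8e-5 * 332e-6 * 1.72e-11 / 8.00e-18
b = 1.28e-02 N*s/m


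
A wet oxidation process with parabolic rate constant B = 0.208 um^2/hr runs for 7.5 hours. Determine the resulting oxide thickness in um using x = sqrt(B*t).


Step 1: Compute B*t = 0.208 * 7.5 = 1.56
Step 2: x = sqrt(1.56)
x = 1.249 um


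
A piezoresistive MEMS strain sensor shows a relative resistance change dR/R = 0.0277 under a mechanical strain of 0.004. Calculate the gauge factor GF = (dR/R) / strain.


Step 1: Identify values.
dR/R = 0.0277, strain = 0.004
Step 2: GF = (dR/R) / strain = 0.0277 / 0.004
GF = 6.9


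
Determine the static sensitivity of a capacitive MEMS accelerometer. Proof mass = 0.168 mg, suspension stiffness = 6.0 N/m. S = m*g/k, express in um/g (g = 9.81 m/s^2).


Step 1: Convert mass: m = 0.168 mg = 1.68e-07 kg
Step 2: S = m * g / k = 1.68e-07 * 9.81 / 6.0
Step 3: S = 2.75e-07 m/g
Step 4: Convert to um/g: S = 0.275 um/g


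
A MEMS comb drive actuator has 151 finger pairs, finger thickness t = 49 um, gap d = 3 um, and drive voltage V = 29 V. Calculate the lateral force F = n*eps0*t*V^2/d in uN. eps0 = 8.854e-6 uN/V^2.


Step 1: Parameters: n=151, eps0=8.854e-6 uN/V^2, t=49 um, V=29 V, d=3 um
Step 2: V^2 = 841
Step 3: F = 151 * 8.854e-6 * 49 * 841 / 3
F = 18.365 uN


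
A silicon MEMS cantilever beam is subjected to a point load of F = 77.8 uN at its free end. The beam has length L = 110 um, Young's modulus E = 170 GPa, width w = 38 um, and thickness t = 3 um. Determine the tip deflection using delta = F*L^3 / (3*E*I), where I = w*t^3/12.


Step 1: Calculate the second moment of area.
I = w * t^3 / 12 = 38 * 3^3 / 12 = 85.5 um^4
Step 2: Convert E to consistent units (1 GPa = 1000 uN/um^2).
E = 170 GPa = 170000 uN/um^2
Step 3: Calculate tip deflection.
delta = F * L^3 / (3 * E * I)
delta = 77.8 * 110^3 / (3 * 170000 * 85.5)
delta = 2.3748 um


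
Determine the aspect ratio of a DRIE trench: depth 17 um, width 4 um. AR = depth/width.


Step 1: AR = depth / width
Step 2: AR = 17 / 4
AR = 4.3


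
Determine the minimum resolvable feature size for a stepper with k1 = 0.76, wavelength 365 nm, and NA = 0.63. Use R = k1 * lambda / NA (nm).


Step 1: Identify values: k1 = 0.76, lambda = 365 nm, NA = 0.63
Step 2: R = k1 * lambda / NA
R = 0.76 * 365 / 0.63
R = 440.3 nm


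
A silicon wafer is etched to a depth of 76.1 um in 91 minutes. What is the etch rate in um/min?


Step 1: Etch rate = depth / time
Step 2: rate = 76.1 / 91
rate = 0.836 um/min


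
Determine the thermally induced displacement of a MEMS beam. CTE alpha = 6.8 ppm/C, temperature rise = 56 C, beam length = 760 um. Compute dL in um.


Step 1: Convert CTE: alpha = 6.8 ppm/C = 6.8e-6 /C
Step 2: dL = 6.8e-6 * 56 * 760
dL = 0.2894 um


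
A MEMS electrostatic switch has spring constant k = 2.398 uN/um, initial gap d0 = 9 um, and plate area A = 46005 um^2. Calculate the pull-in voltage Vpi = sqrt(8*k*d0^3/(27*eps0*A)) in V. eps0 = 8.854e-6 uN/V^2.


Step 1: Compute numerator: 8 * k * d0^3 = 8 * 2.398 * 9^3 = 13985.136
Step 2: Compute denominator: 27 * eps0 * A = 27 * 8.854e-6 * 46005 = 10.997863
Step 3: Vpi = sqrt(13985.136 / 10.997863)
Vpi = 35.66 V


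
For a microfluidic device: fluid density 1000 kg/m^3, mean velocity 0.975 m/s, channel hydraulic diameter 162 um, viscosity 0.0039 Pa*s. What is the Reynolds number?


Step 1: Convert Dh to meters: Dh = 162e-6 m
Step 2: Re = rho * v * Dh / mu
Re = 1000 * 0.975 * 162e-6 / 0.0039
Re = 40.5


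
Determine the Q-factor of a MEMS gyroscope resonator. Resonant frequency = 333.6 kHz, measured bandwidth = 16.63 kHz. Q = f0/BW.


Step 1: Q = f0 / bandwidth
Step 2: Q = 333.6 / 16.63
Q = 20.1


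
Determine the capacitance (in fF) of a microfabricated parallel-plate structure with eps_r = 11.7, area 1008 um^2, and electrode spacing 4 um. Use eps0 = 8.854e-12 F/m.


Step 1: Convert area to m^2: A = 1008e-12 m^2
Step 2: Convert gap to m: d = 4e-6 m
Step 3: C = eps0 * eps_r * A / d
C = 8.854e-12 * 11.7 * 1008e-12 / 4e-6
Step 4: Convert to fF (multiply by 1e15).
C = 26.11 fF


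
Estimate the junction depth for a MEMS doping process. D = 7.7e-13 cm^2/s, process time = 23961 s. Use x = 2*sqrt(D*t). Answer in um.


Step 1: Compute D*t = 7.7e-13 * 23961 = 1.844997e-08 cm^2
Step 2: sqrt(D*t) = 1.35831e-04 cm
Step 3: x = 2 * 1.35831e-04 cm = 2.71662e-04 cm
Step 4: Convert to um (1 cm = 1e4 um): x = 2.717 um


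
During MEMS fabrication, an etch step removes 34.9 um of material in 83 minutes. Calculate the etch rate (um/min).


Step 1: Etch rate = depth / time
Step 2: rate = 34.9 / 83
rate = 0.42 um/min


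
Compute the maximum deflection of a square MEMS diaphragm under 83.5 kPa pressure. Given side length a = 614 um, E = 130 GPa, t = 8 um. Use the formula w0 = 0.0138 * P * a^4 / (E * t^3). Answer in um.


Step 1: Convert pressure to compatible units (E is in GPa, so P in GPa).
P = 83.5 kPa = 83.5e-6 GPa
Step 2: Compute numerator: 0.0138 * P * a^4.
a^4 = 614^4 = 142125984016
numerator = 0.0138 * 83.5e-6 * 142125984016 = 1.637718e+05
Step 3: Compute denominator: E * t^3 = 130 * 8^3 = 66560
Step 4: w0 = numerator / denominator = 1.637718e+05 / 66560 = 2.4605 um


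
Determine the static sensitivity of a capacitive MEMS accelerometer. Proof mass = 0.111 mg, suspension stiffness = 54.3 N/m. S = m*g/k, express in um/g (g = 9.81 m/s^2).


Step 1: Convert mass: m = 0.111 mg = 1.11e-07 kg
Step 2: S = m * g / k = 1.11e-07 * 9.81 / 54.3
Step 3: S = 2.01e-08 m/g
Step 4: Convert to um/g: S = 0.02 um/g


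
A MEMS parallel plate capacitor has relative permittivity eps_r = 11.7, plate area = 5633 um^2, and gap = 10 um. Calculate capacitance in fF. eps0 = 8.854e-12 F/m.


Step 1: Convert area to m^2: A = 5633e-12 m^2
Step 2: Convert gap to m: d = 10e-6 m
Step 3: C = eps0 * eps_r * A / d
C = 8.854e-12 * 11.7 * 5633e-12 / 10e-6
Step 4: Convert to fF (multiply by 1e15).
C = 58.35 fF


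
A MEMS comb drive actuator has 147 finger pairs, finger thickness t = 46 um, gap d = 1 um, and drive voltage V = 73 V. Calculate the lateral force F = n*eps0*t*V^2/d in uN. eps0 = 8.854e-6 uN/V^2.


Step 1: Parameters: n=147, eps0=8.854e-6 uN/V^2, t=46 um, V=73 V, d=1 um
Step 2: V^2 = 5329
Step 3: F = 147 * 8.854e-6 * 46 * 5329 / 1
F = 319.051 uN


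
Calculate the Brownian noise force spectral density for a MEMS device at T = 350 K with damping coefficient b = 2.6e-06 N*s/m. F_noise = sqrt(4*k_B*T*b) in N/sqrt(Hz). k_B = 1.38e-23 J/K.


Step 1: Compute 4 * k_B * T * b
= 4 * 1.38e-23 * 350 * 2.6e-06
= 5.0232e-26 N^2/Hz
Step 2: F_noise = sqrt(5.0232e-26)
F_noise = 2.24e-13 N/sqrt(Hz)


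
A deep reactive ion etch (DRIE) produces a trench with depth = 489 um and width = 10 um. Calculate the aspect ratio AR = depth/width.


Step 1: AR = depth / width
Step 2: AR = 489 / 10
AR = 48.9


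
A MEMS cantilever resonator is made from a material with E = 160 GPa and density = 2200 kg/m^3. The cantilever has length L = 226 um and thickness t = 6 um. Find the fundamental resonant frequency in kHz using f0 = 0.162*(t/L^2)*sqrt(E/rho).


Step 1: Convert units to SI.
t_SI = 6e-6 m, L_SI = 226e-6 m
Step 2: Calculate sqrt(E/rho).
sqrt(160e9 / 2200) = 8528.03 m/s
Step 3: Compute f0.
f0 = 0.162 * 6e-6 / (226e-6)^2 * 8528.03 = 162292.4 Hz = 162.29 kHz


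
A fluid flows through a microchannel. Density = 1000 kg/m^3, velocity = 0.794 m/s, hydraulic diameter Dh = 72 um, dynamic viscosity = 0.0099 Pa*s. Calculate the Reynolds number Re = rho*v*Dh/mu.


Step 1: Convert Dh to meters: Dh = 72e-6 m
Step 2: Re = rho * v * Dh / mu
Re = 1000 * 0.794 * 72e-6 / 0.0099
Re = 5.775


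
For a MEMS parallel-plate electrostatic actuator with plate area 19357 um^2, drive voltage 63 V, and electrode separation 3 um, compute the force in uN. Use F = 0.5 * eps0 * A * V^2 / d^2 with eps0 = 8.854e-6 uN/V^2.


Step 1: Identify parameters.
eps0 = 8.854e-6 uN/V^2, A = 19357 um^2, V = 63 V, d = 3 um
Step 2: Compute V^2 = 63^2 = 3969
Step 3: Compute d^2 = 3^2 = 9
Step 4: F = 0.5 * 8.854e-6 * 19357 * 3969 / 9
F = 37.791 uN


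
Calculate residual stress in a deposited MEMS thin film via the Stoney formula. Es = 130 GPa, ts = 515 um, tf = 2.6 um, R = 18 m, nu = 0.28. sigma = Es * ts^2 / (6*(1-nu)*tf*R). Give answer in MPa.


Step 1: Compute numerator: Es * ts^2 = 130 * 515^2 = 34479250 (GPa*um^2)
Step 2: Compute denominator (R in um): 6*(1-nu)*tf*R = 6*0.72*2.6*18e6 = 202176000.0 (um^2)
Step 3: sigma (GPa) = 34479250 / 202176000.0 = 1.70541e-01 GPa
Step 4: Convert to MPa (x1000): sigma = 170.5 MPa


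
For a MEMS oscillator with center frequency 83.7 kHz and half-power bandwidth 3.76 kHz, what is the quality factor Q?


Step 1: Q = f0 / bandwidth
Step 2: Q = 83.7 / 3.76
Q = 22.3


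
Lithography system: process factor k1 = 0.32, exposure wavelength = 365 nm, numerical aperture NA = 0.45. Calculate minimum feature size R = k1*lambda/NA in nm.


Step 1: Identify values: k1 = 0.32, lambda = 365 nm, NA = 0.45
Step 2: R = k1 * lambda / NA
R = 0.32 * 365 / 0.45
R = 259.6 nm


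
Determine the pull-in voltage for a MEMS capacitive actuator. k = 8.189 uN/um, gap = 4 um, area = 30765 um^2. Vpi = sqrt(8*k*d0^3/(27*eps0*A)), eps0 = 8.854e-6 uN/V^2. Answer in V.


Step 1: Compute numerator: 8 * k * d0^3 = 8 * 8.189 * 4^3 = 4192.768
Step 2: Compute denominator: 27 * eps0 * A = 27 * 8.854e-6 * 30765 = 7.354619
Step 3: Vpi = sqrt(4192.768 / 7.354619)
Vpi = 23.88 V


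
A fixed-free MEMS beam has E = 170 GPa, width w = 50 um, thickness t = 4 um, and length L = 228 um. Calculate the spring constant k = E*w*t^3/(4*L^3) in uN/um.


Step 1: Convert E to consistent units (1 GPa = 1000 uN/um^2).
E = 170 GPa = 170000 uN/um^2
Step 2: Compute t^3 = 4^3 = 64
Step 3: Compute L^3 = 228^3 = 11852352
Step 4: k = 170000 * 50 * 64 / (4 * 11852352)
k = 11.4745 uN/um


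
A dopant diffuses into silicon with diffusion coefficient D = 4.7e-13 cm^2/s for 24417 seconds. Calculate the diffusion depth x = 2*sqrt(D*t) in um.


Step 1: Compute D*t = 4.7e-13 * 24417 = 1.147599e-08 cm^2
Step 2: sqrt(D*t) = 1.07126e-04 cm
Step 3: x = 2 * 1.07126e-04 cm = 2.14252e-04 cm
Step 4: Convert to um (1 cm = 1e4 um): x = 2.143 um


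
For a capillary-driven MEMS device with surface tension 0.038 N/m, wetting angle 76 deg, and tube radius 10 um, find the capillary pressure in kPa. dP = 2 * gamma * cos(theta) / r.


Step 1: cos(76 deg) = 0.2419
Step 2: Convert r to m: r = 10e-6 m
Step 3: dP = 2 * 0.038 * 0.2419 / 10e-6 = 1838.4 Pa
Step 4: Convert Pa to kPa (divide by 1000).
dP = 1.84 kPa


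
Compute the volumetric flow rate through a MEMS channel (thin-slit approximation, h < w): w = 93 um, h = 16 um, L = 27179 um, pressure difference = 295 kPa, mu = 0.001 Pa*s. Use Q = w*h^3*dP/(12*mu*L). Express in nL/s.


Step 1: Convert all dimensions to SI (meters).
w = 93e-6 m, h = 16e-6 m, L = 27179e-6 m, dP = 295e3 Pa
Step 2: Q = w * h^3 * dP / (12 * mu * L)
Q = 93e-6 * (16e-6)^3 * 295e3 / (12 * 0.001 * 27179e-6) = 3.4454836e-10 m^3/s
Step 3: Convert Q from m^3/s to nL/s (1 m^3 = 1e12 nL, so multiply by 1e12).
Q = 344.548 nL/s


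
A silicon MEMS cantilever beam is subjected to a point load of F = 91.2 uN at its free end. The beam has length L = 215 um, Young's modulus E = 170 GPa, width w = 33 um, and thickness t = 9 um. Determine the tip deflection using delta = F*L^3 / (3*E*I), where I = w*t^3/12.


Step 1: Calculate the second moment of area.
I = w * t^3 / 12 = 33 * 9^3 / 12 = 2004.75 um^4
Step 2: Convert E to consistent units (1 GPa = 1000 uN/um^2).
E = 170 GPa = 170000 uN/um^2
Step 3: Calculate tip deflection.
delta = F * L^3 / (3 * E * I)
delta = 91.2 * 215^3 / (3 * 170000 * 2004.75)
delta = 0.8865 um


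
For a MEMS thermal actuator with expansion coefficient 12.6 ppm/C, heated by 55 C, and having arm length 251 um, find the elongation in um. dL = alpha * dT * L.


Step 1: Convert CTE: alpha = 12.6 ppm/C = 12.6e-6 /C
Step 2: dL = 12.6e-6 * 55 * 251
dL = 0.1739 um


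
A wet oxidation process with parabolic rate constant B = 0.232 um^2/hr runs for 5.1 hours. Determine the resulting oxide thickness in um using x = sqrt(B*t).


Step 1: Compute B*t = 0.232 * 5.1 = 1.1832
Step 2: x = sqrt(1.1832)
x = 1.088 um


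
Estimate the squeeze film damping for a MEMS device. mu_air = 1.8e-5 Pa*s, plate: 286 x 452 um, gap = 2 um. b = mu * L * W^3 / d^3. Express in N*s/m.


Step 1: Convert to SI.
L = 286e-6 m, W = 452e-6 m, d = 2e-6 m
Step 2: W^3 = (452e-6)^3 = 9.23e-11 m^3
Step 3: d^3 = (2e-6)^3 = 8.00e-18 m^3
Step 4: b = 1.8e-5 * 286e-6 * 9.23e-11 / 8.00e-18
b = 5.94e-02 N*s/m


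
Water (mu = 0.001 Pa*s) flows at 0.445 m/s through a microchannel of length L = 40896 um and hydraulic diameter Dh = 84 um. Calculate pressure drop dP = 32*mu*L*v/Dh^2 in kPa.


Step 1: Convert to SI: L = 40896e-6 m, Dh = 84e-6 m
Step 2: dP = 32 * 0.001 * 40896e-6 * 0.445 / (84e-6)^2
Step 3: dP = 82533.88 Pa
Step 4: Convert to kPa: dP = 82.53 kPa


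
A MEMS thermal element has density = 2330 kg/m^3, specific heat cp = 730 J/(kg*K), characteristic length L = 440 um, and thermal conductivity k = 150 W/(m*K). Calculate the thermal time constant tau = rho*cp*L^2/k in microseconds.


Step 1: Convert L to m: L = 440e-6 m
Step 2: L^2 = (440e-6)^2 = 1.936e-07 m^2
Step 3: tau = 2330 * 730 * 1.936e-07 / 150 = 2.19529493e-03 s
Step 4: Convert to microseconds (multiply by 1e6).
tau = 2195.295 us


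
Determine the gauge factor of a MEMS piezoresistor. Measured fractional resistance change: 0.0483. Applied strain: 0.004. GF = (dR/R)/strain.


Step 1: Identify values.
dR/R = 0.0483, strain = 0.004
Step 2: GF = (dR/R) / strain = 0.0483 / 0.004
GF = 12.1


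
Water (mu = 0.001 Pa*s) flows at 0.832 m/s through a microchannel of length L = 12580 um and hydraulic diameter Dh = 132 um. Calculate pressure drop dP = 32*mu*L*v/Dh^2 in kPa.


Step 1: Convert to SI: L = 12580e-6 m, Dh = 132e-6 m
Step 2: dP = 32 * 0.001 * 12580e-6 * 0.832 / (132e-6)^2
Step 3: dP = 19222.33 Pa
Step 4: Convert to kPa: dP = 19.22 kPa


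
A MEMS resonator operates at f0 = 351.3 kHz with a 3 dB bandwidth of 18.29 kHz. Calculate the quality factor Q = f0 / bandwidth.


Step 1: Q = f0 / bandwidth
Step 2: Q = 351.3 / 18.29
Q = 19.2


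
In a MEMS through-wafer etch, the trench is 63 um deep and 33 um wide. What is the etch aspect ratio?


Step 1: AR = depth / width
Step 2: AR = 63 / 33
AR = 1.9


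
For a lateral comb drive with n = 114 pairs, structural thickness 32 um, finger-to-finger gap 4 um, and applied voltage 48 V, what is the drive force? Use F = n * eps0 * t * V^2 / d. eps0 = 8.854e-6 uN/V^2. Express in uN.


Step 1: Parameters: n=114, eps0=8.854e-6 uN/V^2, t=32 um, V=48 V, d=4 um
Step 2: V^2 = 2304
Step 3: F = 114 * 8.854e-6 * 32 * 2304 / 4
F = 18.604 uN


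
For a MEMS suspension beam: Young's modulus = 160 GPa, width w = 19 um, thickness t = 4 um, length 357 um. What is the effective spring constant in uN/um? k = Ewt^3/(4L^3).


Step 1: Convert E to consistent units (1 GPa = 1000 uN/um^2).
E = 160 GPa = 160000 uN/um^2
Step 2: Compute t^3 = 4^3 = 64
Step 3: Compute L^3 = 357^3 = 45499293
Step 4: k = 160000 * 19 * 64 / (4 * 45499293)
k = 1.069 uN/um


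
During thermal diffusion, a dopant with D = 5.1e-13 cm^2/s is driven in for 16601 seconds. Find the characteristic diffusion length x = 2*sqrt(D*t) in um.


Step 1: Compute D*t = 5.1e-13 * 16601 = 8.46651e-09 cm^2
Step 2: sqrt(D*t) = 9.2014e-05 cm
Step 3: x = 2 * 9.2014e-05 cm = 1.84028e-04 cm
Step 4: Convert to um (1 cm = 1e4 um): x = 1.84 um


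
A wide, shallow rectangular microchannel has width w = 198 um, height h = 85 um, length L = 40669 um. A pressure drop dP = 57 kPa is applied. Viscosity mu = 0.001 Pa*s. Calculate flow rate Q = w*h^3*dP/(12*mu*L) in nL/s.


Step 1: Convert all dimensions to SI (meters).
w = 198e-6 m, h = 85e-6 m, L = 40669e-6 m, dP = 57e3 Pa
Step 2: Q = w * h^3 * dP / (12 * mu * L)
Q = 198e-6 * (85e-6)^3 * 57e3 / (12 * 0.001 * 40669e-6) = 1.42020842e-08 m^3/s
Step 3: Convert Q from m^3/s to nL/s (1 m^3 = 1e12 nL, so multiply by 1e12).
Q = 14202.084 nL/s


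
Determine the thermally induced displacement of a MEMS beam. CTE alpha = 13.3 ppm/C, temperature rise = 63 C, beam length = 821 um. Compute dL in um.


Step 1: Convert CTE: alpha = 13.3 ppm/C = 13.3e-6 /C
Step 2: dL = 13.3e-6 * 63 * 821
dL = 0.6879 um


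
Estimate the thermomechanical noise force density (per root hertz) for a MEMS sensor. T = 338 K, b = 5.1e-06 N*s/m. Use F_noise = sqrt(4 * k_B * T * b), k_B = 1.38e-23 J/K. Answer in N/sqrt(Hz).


Step 1: Compute 4 * k_B * T * b
= 4 * 1.38e-23 * 338 * 5.1e-06
= 9.5154e-26 N^2/Hz
Step 2: F_noise = sqrt(9.5154e-26)
F_noise = 3.08e-13 N/sqrt(Hz)


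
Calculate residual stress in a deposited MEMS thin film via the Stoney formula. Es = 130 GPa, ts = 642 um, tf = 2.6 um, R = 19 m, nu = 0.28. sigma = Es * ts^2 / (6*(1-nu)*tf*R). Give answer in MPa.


Step 1: Compute numerator: Es * ts^2 = 130 * 642^2 = 53581320 (GPa*um^2)
Step 2: Compute denominator (R in um): 6*(1-nu)*tf*R = 6*0.72*2.6*19e6 = 213408000.0 (um^2)
Step 3: sigma (GPa) = 53581320 / 213408000.0 = 2.51075e-01 GPa
Step 4: Convert to MPa (x1000): sigma = 251.1 MPa


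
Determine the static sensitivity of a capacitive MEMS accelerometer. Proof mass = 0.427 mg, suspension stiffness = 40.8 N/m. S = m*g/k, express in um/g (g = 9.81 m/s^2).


Step 1: Convert mass: m = 0.427 mg = 4.27e-07 kg
Step 2: S = m * g / k = 4.27e-07 * 9.81 / 40.8
Step 3: S = 1.03e-07 m/g
Step 4: Convert to um/g: S = 0.103 um/g


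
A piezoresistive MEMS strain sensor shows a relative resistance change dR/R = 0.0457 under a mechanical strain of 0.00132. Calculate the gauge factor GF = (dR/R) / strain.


Step 1: Identify values.
dR/R = 0.0457, strain = 0.00132
Step 2: GF = (dR/R) / strain = 0.0457 / 0.00132
GF = 34.6


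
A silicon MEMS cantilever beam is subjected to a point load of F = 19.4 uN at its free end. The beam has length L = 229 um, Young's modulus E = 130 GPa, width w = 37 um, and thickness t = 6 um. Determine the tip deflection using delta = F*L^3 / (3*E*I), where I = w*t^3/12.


Step 1: Calculate the second moment of area.
I = w * t^3 / 12 = 37 * 6^3 / 12 = 666.0 um^4
Step 2: Convert E to consistent units (1 GPa = 1000 uN/um^2).
E = 130 GPa = 130000 uN/um^2
Step 3: Calculate tip deflection.
delta = F * L^3 / (3 * E * I)
delta = 19.4 * 229^3 / (3 * 130000 * 666.0)
delta = 0.897 um


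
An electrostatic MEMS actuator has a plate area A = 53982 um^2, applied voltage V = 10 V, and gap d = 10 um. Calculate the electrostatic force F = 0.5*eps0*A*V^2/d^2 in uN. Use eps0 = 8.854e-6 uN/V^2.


Step 1: Identify parameters.
eps0 = 8.854e-6 uN/V^2, A = 53982 um^2, V = 10 V, d = 10 um
Step 2: Compute V^2 = 10^2 = 100
Step 3: Compute d^2 = 10^2 = 100
Step 4: F = 0.5 * 8.854e-6 * 53982 * 100 / 100
F = 0.239 uN


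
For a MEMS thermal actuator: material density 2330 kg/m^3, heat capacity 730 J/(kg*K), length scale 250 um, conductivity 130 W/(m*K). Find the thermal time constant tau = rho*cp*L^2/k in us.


Step 1: Convert L to m: L = 250e-6 m
Step 2: L^2 = (250e-6)^2 = 6.25e-08 m^2
Step 3: tau = 2330 * 730 * 6.25e-08 / 130 = 8.177404e-04 s
Step 4: Convert to microseconds (multiply by 1e6).
tau = 817.74 us


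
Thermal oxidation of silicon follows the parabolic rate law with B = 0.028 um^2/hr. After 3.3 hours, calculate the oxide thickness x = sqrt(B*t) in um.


Step 1: Compute B*t = 0.028 * 3.3 = 0.0924
Step 2: x = sqrt(0.0924)
x = 0.304 um


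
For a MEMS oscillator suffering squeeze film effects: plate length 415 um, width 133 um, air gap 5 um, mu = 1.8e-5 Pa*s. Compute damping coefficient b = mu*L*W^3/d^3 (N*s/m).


Step 1: Convert to SI.
L = 415e-6 m, W = 133e-6 m, d = 5e-6 m
Step 2: W^3 = (133e-6)^3 = 2.35e-12 m^3
Step 3: d^3 = (5e-6)^3 = 1.25e-16 m^3
Step 4: b = 1.8e-5 * 415e-6 * 2.35e-12 / 1.25e-16
b = 1.41e-04 N*s/m


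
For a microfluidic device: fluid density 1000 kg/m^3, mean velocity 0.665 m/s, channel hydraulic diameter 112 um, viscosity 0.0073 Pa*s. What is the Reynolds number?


Step 1: Convert Dh to meters: Dh = 112e-6 m
Step 2: Re = rho * v * Dh / mu
Re = 1000 * 0.665 * 112e-6 / 0.0073
Re = 10.203


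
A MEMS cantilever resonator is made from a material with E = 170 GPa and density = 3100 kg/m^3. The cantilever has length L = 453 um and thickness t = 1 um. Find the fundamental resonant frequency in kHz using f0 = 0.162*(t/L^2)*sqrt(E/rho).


Step 1: Convert units to SI.
t_SI = 1e-6 m, L_SI = 453e-6 m
Step 2: Calculate sqrt(E/rho).
sqrt(170e9 / 3100) = 7405.32 m/s
Step 3: Compute f0.
f0 = 0.162 * 1e-6 / (453e-6)^2 * 7405.32 = 5846.0 Hz = 5.85 kHz


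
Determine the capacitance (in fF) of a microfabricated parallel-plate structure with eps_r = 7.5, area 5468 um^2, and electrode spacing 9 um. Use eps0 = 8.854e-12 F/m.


Step 1: Convert area to m^2: A = 5468e-12 m^2
Step 2: Convert gap to m: d = 9e-6 m
Step 3: C = eps0 * eps_r * A / d
C = 8.854e-12 * 7.5 * 5468e-12 / 9e-6
Step 4: Convert to fF (multiply by 1e15).
C = 40.34 fF


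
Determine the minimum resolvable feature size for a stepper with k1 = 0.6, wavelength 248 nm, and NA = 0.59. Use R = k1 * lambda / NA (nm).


Step 1: Identify values: k1 = 0.6, lambda = 248 nm, NA = 0.59
Step 2: R = k1 * lambda / NA
R = 0.6 * 248 / 0.59
R = 252.2 nm


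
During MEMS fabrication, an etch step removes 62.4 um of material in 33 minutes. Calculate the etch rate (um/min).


Step 1: Etch rate = depth / time
Step 2: rate = 62.4 / 33
rate = 1.891 um/min


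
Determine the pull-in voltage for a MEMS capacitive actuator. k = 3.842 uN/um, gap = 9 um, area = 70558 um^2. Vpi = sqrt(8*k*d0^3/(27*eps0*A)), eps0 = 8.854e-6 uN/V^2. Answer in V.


Step 1: Compute numerator: 8 * k * d0^3 = 8 * 3.842 * 9^3 = 22406.544
Step 2: Compute denominator: 27 * eps0 * A = 27 * 8.854e-6 * 70558 = 16.867454
Step 3: Vpi = sqrt(22406.544 / 16.867454)
Vpi = 36.45 V


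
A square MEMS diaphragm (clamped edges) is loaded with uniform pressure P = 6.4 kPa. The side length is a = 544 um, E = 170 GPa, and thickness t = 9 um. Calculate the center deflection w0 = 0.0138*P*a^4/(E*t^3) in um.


Step 1: Convert pressure to compatible units (E is in GPa, so P in GPa).
P = 6.4 kPa = 6.4e-6 GPa
Step 2: Compute numerator: 0.0138 * P * a^4.
a^4 = 544^4 = 87578116096
numerator = 0.0138 * 6.4e-6 * 87578116096 = 7.7349e+03
Step 3: Compute denominator: E * t^3 = 170 * 9^3 = 123930
Step 4: w0 = numerator / denominator = 7.7349e+03 / 123930 = 0.0624 um


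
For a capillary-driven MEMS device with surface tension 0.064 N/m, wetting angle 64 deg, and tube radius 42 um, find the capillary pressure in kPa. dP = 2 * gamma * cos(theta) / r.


Step 1: cos(64 deg) = 0.4384
Step 2: Convert r to m: r = 42e-6 m
Step 3: dP = 2 * 0.064 * 0.4384 / 42e-6 = 1336.1 Pa
Step 4: Convert Pa to kPa (divide by 1000).
dP = 1.34 kPa


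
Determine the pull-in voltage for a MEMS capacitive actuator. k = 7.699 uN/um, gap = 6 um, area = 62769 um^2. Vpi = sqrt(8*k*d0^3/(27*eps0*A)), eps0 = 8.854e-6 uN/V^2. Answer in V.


Step 1: Compute numerator: 8 * k * d0^3 = 8 * 7.699 * 6^3 = 13303.872
Step 2: Compute denominator: 27 * eps0 * A = 27 * 8.854e-6 * 62769 = 15.005432
Step 3: Vpi = sqrt(13303.872 / 15.005432)
Vpi = 29.78 V


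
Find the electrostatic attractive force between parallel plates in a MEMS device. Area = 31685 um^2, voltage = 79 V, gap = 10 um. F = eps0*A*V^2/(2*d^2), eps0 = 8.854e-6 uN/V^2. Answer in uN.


Step 1: Identify parameters.
eps0 = 8.854e-6 uN/V^2, A = 31685 um^2, V = 79 V, d = 10 um
Step 2: Compute V^2 = 79^2 = 6241
Step 3: Compute d^2 = 10^2 = 100
Step 4: F = 0.5 * 8.854e-6 * 31685 * 6241 / 100
F = 8.754 uN


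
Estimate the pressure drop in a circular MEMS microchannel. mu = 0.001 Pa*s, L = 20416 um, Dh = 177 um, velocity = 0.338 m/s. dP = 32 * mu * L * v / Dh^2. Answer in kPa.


Step 1: Convert to SI: L = 20416e-6 m, Dh = 177e-6 m
Step 2: dP = 32 * 0.001 * 20416e-6 * 0.338 / (177e-6)^2
Step 3: dP = 7048.40 Pa
Step 4: Convert to kPa: dP = 7.05 kPa


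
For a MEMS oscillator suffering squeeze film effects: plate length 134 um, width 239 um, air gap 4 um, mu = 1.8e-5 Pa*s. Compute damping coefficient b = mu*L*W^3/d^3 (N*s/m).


Step 1: Convert to SI.
L = 134e-6 m, W = 239e-6 m, d = 4e-6 m
Step 2: W^3 = (239e-6)^3 = 1.37e-11 m^3
Step 3: d^3 = (4e-6)^3 = 6.40e-17 m^3
Step 4: b = 1.8e-5 * 134e-6 * 1.37e-11 / 6.40e-17
b = 5.15e-04 N*s/m


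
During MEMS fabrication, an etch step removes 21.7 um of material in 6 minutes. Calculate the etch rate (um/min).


Step 1: Etch rate = depth / time
Step 2: rate = 21.7 / 6
rate = 3.617 um/min


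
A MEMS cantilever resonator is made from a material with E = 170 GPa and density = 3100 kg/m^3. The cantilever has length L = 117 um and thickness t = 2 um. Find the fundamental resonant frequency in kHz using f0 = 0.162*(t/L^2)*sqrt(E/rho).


Step 1: Convert units to SI.
t_SI = 2e-6 m, L_SI = 117e-6 m
Step 2: Calculate sqrt(E/rho).
sqrt(170e9 / 3100) = 7405.32 m/s
Step 3: Compute f0.
f0 = 0.162 * 2e-6 / (117e-6)^2 * 7405.32 = 175273.8 Hz = 175.27 kHz


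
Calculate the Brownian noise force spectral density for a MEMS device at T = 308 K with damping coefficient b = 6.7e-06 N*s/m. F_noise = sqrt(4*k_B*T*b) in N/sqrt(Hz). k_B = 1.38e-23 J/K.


Step 1: Compute 4 * k_B * T * b
= 4 * 1.38e-23 * 308 * 6.7e-06
= 1.1391e-25 N^2/Hz
Step 2: F_noise = sqrt(1.1391e-25)
F_noise = 3.38e-13 N/sqrt(Hz)


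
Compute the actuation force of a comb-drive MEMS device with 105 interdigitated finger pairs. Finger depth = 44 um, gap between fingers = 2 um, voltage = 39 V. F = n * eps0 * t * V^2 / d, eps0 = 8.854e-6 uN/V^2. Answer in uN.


Step 1: Parameters: n=105, eps0=8.854e-6 uN/V^2, t=44 um, V=39 V, d=2 um
Step 2: V^2 = 1521
Step 3: F = 105 * 8.854e-6 * 44 * 1521 / 2
F = 31.109 uN


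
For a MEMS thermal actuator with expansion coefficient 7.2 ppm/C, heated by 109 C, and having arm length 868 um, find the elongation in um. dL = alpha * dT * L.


Step 1: Convert CTE: alpha = 7.2 ppm/C = 7.2e-6 /C
Step 2: dL = 7.2e-6 * 109 * 868
dL = 0.6812 um


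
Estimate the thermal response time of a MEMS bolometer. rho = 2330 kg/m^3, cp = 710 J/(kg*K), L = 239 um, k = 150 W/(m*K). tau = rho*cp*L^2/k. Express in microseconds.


Step 1: Convert L to m: L = 239e-6 m
Step 2: L^2 = (239e-6)^2 = 5.7121e-08 m^2
Step 3: tau = 2330 * 710 * 5.7121e-08 / 150 = 6.2996847e-04 s
Step 4: Convert to microseconds (multiply by 1e6).
tau = 629.968 us


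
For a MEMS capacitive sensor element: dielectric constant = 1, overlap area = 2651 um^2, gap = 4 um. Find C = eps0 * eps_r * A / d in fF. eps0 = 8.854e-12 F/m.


Step 1: Convert area to m^2: A = 2651e-12 m^2
Step 2: Convert gap to m: d = 4e-6 m
Step 3: C = eps0 * eps_r * A / d
C = 8.854e-12 * 1 * 2651e-12 / 4e-6
Step 4: Convert to fF (multiply by 1e15).
C = 5.87 fF


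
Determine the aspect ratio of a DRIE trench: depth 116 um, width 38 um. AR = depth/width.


Step 1: AR = depth / width
Step 2: AR = 116 / 38
AR = 3.1


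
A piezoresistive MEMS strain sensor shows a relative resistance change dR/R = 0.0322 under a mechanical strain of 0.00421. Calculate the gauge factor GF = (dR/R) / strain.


Step 1: Identify values.
dR/R = 0.0322, strain = 0.00421
Step 2: GF = (dR/R) / strain = 0.0322 / 0.00421
GF = 7.6


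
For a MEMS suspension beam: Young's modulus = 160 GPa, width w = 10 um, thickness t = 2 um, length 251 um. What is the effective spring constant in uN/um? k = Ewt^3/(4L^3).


Step 1: Convert E to consistent units (1 GPa = 1000 uN/um^2).
E = 160 GPa = 160000 uN/um^2
Step 2: Compute t^3 = 2^3 = 8
Step 3: Compute L^3 = 251^3 = 15813251
Step 4: k = 160000 * 10 * 8 / (4 * 15813251)
k = 0.2024 uN/um


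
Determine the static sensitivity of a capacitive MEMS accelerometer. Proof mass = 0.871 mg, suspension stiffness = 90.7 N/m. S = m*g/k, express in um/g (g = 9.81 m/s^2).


Step 1: Convert mass: m = 0.871 mg = 8.71e-07 kg
Step 2: S = m * g / k = 8.71e-07 * 9.81 / 90.7
Step 3: S = 9.42e-08 m/g
Step 4: Convert to um/g: S = 0.094 um/g


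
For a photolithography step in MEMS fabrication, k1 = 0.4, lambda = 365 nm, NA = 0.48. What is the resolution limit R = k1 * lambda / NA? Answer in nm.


Step 1: Identify values: k1 = 0.4, lambda = 365 nm, NA = 0.48
Step 2: R = k1 * lambda / NA
R = 0.4 * 365 / 0.48
R = 304.2 nm


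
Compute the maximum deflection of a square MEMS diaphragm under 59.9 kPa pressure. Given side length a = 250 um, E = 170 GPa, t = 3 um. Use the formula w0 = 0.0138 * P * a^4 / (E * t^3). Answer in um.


Step 1: Convert pressure to compatible units (E is in GPa, so P in GPa).
P = 59.9 kPa = 59.9e-6 GPa
Step 2: Compute numerator: 0.0138 * P * a^4.
a^4 = 250^4 = 3906250000
numerator = 0.0138 * 59.9e-6 * 3906250000 = 3.22898e+03
Step 3: Compute denominator: E * t^3 = 170 * 3^3 = 4590
Step 4: w0 = numerator / denominator = 3.22898e+03 / 4590 = 0.7035 um


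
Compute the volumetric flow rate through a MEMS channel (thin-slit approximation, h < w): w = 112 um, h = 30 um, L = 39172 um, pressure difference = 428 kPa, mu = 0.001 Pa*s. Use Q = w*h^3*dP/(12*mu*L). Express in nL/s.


Step 1: Convert all dimensions to SI (meters).
w = 112e-6 m, h = 30e-6 m, L = 39172e-6 m, dP = 428e3 Pa
Step 2: Q = w * h^3 * dP / (12 * mu * L)
Q = 112e-6 * (30e-6)^3 * 428e3 / (12 * 0.001 * 39172e-6) = 2.75339528e-09 m^3/s
Step 3: Convert Q from m^3/s to nL/s (1 m^3 = 1e12 nL, so multiply by 1e12).
Q = 2753.395 nL/s
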